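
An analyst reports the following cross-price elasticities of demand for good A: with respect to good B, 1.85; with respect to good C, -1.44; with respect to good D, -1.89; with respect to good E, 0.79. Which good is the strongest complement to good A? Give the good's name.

Complements have ε < 0. The most negative value is -1.89 (good D).

good D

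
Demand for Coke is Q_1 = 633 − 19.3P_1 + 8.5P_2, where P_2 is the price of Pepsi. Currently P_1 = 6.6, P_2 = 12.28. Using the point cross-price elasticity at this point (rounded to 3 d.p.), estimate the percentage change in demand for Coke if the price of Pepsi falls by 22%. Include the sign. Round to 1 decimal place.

-3.8%

At P_1 = 6.6, P_2 = 12.28: Q_1 = 610.
∂Q_1/∂P_2 = 8.5.
ε = (∂Q_1/∂P_2)(P_2/Q_1) = 8.5000 × 12.28/610 ≈ 0.171.
%ΔQ_1 ≈ ε × %ΔP_2 = 0.171 × (-22%) = -3.8%.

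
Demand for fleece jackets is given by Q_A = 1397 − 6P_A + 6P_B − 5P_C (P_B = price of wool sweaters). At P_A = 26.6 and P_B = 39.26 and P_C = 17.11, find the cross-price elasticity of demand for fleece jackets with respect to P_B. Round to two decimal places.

At P_A = 26.6 and P_B = 39.26 and P_C = 17.11: Q_A = 1387.41.
∂Q_A/∂P_B = 6.
ε = (∂Q_A/∂P_B)(P_B/Q_A) = 6 × (39.26/1387.41) ≈ 0.17.

0.17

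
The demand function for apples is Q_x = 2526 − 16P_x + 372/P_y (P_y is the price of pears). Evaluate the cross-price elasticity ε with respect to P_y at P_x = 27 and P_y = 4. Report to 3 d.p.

-0.043

At P_x = 27 and P_y = 4: Q_x = 2187.
∂Q_x/∂P_y = −372/P_y² = -23.2500.
ε = (∂Q_x/∂P_y)(P_y/Q_x) = -23.2500 × (4/2187) ≈ -0.043.
ε < 0: complements.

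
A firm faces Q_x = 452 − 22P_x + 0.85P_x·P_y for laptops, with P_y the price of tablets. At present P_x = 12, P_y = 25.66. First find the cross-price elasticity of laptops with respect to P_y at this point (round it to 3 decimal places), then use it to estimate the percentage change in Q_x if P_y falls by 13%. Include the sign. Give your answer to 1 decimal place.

At P_x = 12, P_y = 25.66: Q_x = 449.732.
∂Q_x/∂P_y = 0.85P_x = 10.2000.
ε = (∂Q_x/∂P_y)(P_y/Q_x) = 10.2000 × 25.66/449.732 ≈ 0.582.
%ΔQ_x ≈ ε × %ΔP_y = 0.582 × (-13%) = -7.6%.

-7.6%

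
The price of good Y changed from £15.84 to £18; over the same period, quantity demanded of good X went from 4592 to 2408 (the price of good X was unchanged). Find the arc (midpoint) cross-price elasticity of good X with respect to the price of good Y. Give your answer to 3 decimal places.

ΔQ_X = 2408 − 4592 = -2184; ΔP_Y = 18 − 15.84 = 2.16.
Midpoints: Q̄_X = 3500.0, P̄_Y = 16.92.
ε = (ΔQ_X/Q̄_X)/(ΔP_Y/P̄_Y) = (-2184/3500.0)/(2.16/16.92) ≈ -4.888.

-4.888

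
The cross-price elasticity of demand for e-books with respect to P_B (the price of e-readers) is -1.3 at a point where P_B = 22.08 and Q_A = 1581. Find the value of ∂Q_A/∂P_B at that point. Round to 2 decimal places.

-93.08

ε = (∂Q_A/∂P_B)·(P_B/Q_A) ⇒ ∂Q_A/∂P_B = ε·Q_A/P_B = -1.3 × 1581/22.08 ≈ -93.08.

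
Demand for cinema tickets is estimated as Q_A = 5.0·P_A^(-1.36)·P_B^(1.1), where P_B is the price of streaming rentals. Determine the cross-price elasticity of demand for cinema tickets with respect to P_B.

1.10

In a log-linear (constant-elasticity) demand function, the coefficient on the exponent of P_B is the cross-price elasticity.
ε = 1.10. Positive, so cinema tickets and streaming rentals are substitutes.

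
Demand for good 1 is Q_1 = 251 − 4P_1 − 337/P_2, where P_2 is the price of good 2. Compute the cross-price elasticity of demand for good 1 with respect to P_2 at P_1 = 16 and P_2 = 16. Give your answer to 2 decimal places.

0.13

At P_1 = 16 and P_2 = 16: Q_1 = 165.938.
∂Q_1/∂P_2 = 337/P_2² = 1.3164.
ε = (∂Q_1/∂P_2)(P_2/Q_1) = 1.3164 × (16/165.938) ≈ 0.13.
ε > 0: substitutes.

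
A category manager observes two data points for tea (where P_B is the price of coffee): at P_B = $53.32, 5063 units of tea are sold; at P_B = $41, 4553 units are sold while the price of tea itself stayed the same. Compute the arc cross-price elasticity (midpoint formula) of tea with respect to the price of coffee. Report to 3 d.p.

ΔQ_A = 4553 − 5063 = -510; ΔP_B = 41 − 53.32 = -12.32.
Midpoints: Q̄_A = 4808.0, P̄_B = 47.16.
ε = (ΔQ_A/Q̄_A)/(ΔP_B/P̄_B) = (-510/4808.0)/(-12.32/47.16) ≈ 0.406.
ε > 0: tea and coffee are substitutes.

0.406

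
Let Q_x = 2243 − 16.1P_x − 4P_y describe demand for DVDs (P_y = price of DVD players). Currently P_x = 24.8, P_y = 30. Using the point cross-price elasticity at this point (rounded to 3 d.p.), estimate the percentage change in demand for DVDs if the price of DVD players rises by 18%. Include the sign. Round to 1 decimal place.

At P_x = 24.8, P_y = 30: Q_x = 1723.72.
∂Q_x/∂P_y = -4.
ε = (∂Q_x/∂P_y)(P_y/Q_x) = -4.0000 × 30/1723.72 ≈ -0.070.
%ΔQ_x ≈ ε × %ΔP_y = -0.070 × (18%) = -1.3%.

-1.3%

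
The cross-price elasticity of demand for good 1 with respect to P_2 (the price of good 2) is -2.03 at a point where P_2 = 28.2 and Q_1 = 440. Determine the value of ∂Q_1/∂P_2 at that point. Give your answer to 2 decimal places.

-31.67

ε = (∂Q_1/∂P_2)·(P_2/Q_1) ⇒ ∂Q_1/∂P_2 = ε·Q_1/P_2 = -2.03 × 440/28.2 ≈ -31.67.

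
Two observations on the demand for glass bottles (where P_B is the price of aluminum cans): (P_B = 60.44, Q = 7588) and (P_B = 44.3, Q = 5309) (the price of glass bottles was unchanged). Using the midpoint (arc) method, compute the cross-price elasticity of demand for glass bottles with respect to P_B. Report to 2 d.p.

1.15

ΔQ_A = 5309 − 7588 = -2279; ΔP_B = 44.3 − 60.44 = -16.14.
Midpoints: Q̄_A = 6448.5, P̄_B = 52.37.
ε = (ΔQ_A/Q̄_A)/(ΔP_B/P̄_B) = (-2279/6448.5)/(-16.14/52.37) ≈ 1.15.
ε > 0: glass bottles and aluminum cans are substitutes.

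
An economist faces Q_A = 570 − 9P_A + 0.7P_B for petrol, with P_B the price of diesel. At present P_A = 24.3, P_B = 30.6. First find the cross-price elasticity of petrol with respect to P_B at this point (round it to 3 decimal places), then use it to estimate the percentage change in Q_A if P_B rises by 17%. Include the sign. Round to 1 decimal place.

At P_A = 24.3, P_B = 30.6: Q_A = 372.72.
∂Q_A/∂P_B = 0.7.
ε = (∂Q_A/∂P_B)(P_B/Q_A) = 0.7000 × 30.6/372.72 ≈ 0.057.
%ΔQ_A ≈ ε × %ΔP_B = 0.057 × (17%) = 1.0%.

1.0%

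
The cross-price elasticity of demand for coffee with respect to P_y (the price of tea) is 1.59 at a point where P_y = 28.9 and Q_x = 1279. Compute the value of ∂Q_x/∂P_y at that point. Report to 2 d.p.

ε = (∂Q_x/∂P_y)·(P_y/Q_x) ⇒ ∂Q_x/∂P_y = ε·Q_x/P_y = 1.59 × 1279/28.9 ≈ 70.37.

70.37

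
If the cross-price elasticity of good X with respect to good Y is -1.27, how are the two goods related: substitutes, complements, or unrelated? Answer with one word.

ε = -1.27 < 0, so a higher price of good Y lowers demand for good X: complements.

complements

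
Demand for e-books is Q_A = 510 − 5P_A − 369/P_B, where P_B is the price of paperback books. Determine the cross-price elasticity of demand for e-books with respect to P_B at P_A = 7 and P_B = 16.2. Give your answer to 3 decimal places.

0.050

At P_A = 7 and P_B = 16.2: Q_A = 452.222.
∂Q_A/∂P_B = 369/P_B² = 1.4060.
ε = (∂Q_A/∂P_B)(P_B/Q_A) = 1.4060 × (16.2/452.222) ≈ 0.050.
ε > 0: substitutes.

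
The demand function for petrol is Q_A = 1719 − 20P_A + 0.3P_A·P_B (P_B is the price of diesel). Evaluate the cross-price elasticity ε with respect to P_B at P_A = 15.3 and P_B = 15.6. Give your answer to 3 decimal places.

0.048

At P_A = 15.3 and P_B = 15.6: Q_A = 1484.604.
∂Q_A/∂P_B = 0.3P_A = 0.3(15.3) = 4.5900.
ε = (∂Q_A/∂P_B)(P_B/Q_A) = 4.5900 × (15.6/1484.604) ≈ 0.048.
ε > 0: substitutes.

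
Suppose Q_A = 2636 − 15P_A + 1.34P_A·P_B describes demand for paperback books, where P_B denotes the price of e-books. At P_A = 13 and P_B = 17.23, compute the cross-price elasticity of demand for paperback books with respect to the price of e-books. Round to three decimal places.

At P_A = 13 and P_B = 17.23: Q_A = 2741.147.
∂Q_A/∂P_B = 1.34P_A = 1.34(13) = 17.4200.
ε = (∂Q_A/∂P_B)(P_B/Q_A) = 17.4200 × (17.23/2741.147) ≈ 0.109.
ε > 0: substitutes.

0.109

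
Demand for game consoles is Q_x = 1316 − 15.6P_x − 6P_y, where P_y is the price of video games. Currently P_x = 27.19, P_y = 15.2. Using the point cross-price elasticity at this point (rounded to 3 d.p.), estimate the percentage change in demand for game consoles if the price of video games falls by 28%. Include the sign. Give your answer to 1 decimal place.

At P_x = 27.19, P_y = 15.2: Q_x = 800.636.
∂Q_x/∂P_y = -6.
ε = (∂Q_x/∂P_y)(P_y/Q_x) = -6.0000 × 15.2/800.636 ≈ -0.114.
%ΔQ_x ≈ ε × %ΔP_y = -0.114 × (-28%) = 3.2%.

3.2%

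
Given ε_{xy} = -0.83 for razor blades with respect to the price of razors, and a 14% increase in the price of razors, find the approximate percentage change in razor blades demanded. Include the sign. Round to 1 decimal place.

%ΔQ ≈ ε × %ΔP of razors = -0.83 × (14%) = -11.6%.

-11.6%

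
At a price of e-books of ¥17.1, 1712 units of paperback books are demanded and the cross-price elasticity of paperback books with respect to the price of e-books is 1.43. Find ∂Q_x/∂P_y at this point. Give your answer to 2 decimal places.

143.17

ε = (∂Q_x/∂P_y)·(P_y/Q_x) ⇒ ∂Q_x/∂P_y = ε·Q_x/P_y = 1.43 × 1712/17.1 ≈ 143.17.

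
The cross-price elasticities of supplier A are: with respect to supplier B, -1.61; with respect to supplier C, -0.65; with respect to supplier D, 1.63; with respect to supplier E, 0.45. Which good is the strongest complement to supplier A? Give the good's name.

Complements have ε < 0. The most negative value is -1.61 (supplier B).

supplier B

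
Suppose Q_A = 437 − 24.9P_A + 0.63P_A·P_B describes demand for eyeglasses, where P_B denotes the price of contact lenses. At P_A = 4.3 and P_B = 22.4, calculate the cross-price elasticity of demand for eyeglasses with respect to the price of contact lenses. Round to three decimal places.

0.155

At P_A = 4.3 and P_B = 22.4: Q_A = 390.612.
∂Q_A/∂P_B = 0.63P_A = 0.63(4.3) = 2.7090.
ε = (∂Q_A/∂P_B)(P_B/Q_A) = 2.7090 × (22.4/390.612) ≈ 0.155.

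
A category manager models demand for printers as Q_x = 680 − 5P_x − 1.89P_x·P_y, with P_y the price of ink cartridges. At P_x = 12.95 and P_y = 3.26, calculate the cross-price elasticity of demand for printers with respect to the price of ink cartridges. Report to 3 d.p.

At P_x = 12.95 and P_y = 3.26: Q_x = 535.460.
∂Q_x/∂P_y = -1.89P_x = -1.89(12.95) = -24.4755.
ε = (∂Q_x/∂P_y)(P_y/Q_x) = -24.4755 × (3.26/535.460) ≈ -0.149.

-0.149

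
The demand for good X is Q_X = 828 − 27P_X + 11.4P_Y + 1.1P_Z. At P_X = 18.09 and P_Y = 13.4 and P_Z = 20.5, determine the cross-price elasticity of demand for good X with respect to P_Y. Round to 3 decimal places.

At P_X = 18.09 and P_Y = 13.4 and P_Z = 20.5: Q_X = 514.88.
∂Q_X/∂P_Y = 11.4.
ε = (∂Q_X/∂P_Y)(P_Y/Q_X) = 11.4 × (13.4/514.88) ≈ 0.297.
Since ε > 0, good X and good Y are substitutes.

0.297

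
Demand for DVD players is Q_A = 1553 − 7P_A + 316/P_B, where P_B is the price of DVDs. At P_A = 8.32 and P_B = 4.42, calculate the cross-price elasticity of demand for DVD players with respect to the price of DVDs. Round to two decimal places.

-0.05

At P_A = 8.32 and P_B = 4.42: Q_A = 1566.253.
∂Q_A/∂P_B = −316/P_B² = -16.1749.
ε = (∂Q_A/∂P_B)(P_B/Q_A) = -16.1749 × (4.42/1566.253) ≈ -0.05.
ε < 0: complements.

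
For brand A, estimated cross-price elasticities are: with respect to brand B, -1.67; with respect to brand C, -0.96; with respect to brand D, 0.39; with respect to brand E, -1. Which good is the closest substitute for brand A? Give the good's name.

brand D

Substitutes have ε > 0. Among the positive values, 0.39 (brand D) is largest.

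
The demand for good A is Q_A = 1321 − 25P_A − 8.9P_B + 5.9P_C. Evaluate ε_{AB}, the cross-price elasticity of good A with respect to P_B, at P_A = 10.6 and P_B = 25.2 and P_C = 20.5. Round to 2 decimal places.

-0.24

At P_A = 10.6 and P_B = 25.2 and P_C = 20.5: Q_A = 952.67.
∂Q_A/∂P_B = -8.9.
ε = (∂Q_A/∂P_B)(P_B/Q_A) = -8.9 × (25.2/952.67) ≈ -0.24.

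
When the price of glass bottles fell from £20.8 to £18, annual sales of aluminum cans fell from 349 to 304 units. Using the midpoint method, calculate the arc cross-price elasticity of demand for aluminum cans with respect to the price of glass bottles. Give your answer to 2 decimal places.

ΔQ_A = 304 − 349 = -45; ΔP_B = 18 − 20.8 = -2.8.
Midpoints: Q̄_A = 326.5, P̄_B = 19.40.
ε = (ΔQ_A/Q̄_A)/(ΔP_B/P̄_B) = (-45/326.5)/(-2.8/19.40) ≈ 0.95.

0.95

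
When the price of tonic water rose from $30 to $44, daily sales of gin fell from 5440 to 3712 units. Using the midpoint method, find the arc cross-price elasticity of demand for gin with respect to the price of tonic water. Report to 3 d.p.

ΔQ_A = 3712 − 5440 = -1728; ΔP_B = 44 − 30 = 14.
Midpoints: Q̄_A = 4576.0, P̄_B = 37.00.
ε = (ΔQ_A/Q̄_A)/(ΔP_B/P̄_B) = (-1728/4576.0)/(14/37.00) ≈ -0.998.
ε < 0: gin and tonic water are complements.

-0.998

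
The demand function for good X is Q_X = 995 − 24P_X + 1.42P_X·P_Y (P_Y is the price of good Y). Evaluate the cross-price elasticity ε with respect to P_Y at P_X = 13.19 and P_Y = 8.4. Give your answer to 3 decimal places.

0.188

At P_X = 13.19 and P_Y = 8.4: Q_X = 835.770.
∂Q_X/∂P_Y = 1.42P_X = 1.42(13.19) = 18.7298.
ε = (∂Q_X/∂P_Y)(P_Y/Q_X) = 18.7298 × (8.4/835.770) ≈ 0.188.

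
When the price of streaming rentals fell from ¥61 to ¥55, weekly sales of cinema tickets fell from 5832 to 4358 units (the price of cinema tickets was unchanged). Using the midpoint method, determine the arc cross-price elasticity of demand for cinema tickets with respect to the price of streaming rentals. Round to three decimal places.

2.797

ΔQ_A = 4358 − 5832 = -1474; ΔP_B = 55 − 61 = -6.
Midpoints: Q̄_A = 5095.0, P̄_B = 58.00.
ε = (ΔQ_A/Q̄_A)/(ΔP_B/P̄_B) = (-1474/5095.0)/(-6/58.00) ≈ 2.797.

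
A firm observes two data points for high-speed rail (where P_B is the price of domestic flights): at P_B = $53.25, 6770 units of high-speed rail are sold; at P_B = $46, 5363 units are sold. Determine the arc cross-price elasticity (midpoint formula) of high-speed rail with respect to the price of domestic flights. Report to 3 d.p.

ΔQ_A = 5363 − 6770 = -1407; ΔP_B = 46 − 53.25 = -7.25.
Midpoints: Q̄_A = 6066.5, P̄_B = 49.62.
ε = (ΔQ_A/Q̄_A)/(ΔP_B/P̄_B) = (-1407/6066.5)/(-7.25/49.62) ≈ 1.588.
ε > 0: high-speed rail and domestic flights are substitutes.

1.588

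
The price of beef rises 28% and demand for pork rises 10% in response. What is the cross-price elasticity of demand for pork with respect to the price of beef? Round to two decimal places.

0.36

ε = (%ΔQ of pork) / (%ΔP of beef) = (10%) / (28%) ≈ 0.36.
Positive cross-price elasticity: substitutes.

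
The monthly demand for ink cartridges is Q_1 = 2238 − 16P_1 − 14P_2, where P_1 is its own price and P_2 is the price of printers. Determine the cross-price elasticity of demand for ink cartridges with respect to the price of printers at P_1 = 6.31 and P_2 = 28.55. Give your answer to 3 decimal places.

At P_1 = 6.31 and P_2 = 28.55: Q_1 = 1737.34.
∂Q_1/∂P_2 = -14.
ε = (∂Q_1/∂P_2)(P_2/Q_1) = -14 × (28.55/1737.34) ≈ -0.230.

-0.230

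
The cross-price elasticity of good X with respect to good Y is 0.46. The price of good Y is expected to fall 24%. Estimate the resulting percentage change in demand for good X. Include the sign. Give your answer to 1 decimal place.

%ΔQ ≈ ε × %ΔP of good Y = 0.46 × (-24%) = -11.0%.
Demand for good X falls by about 11.0%.

-11.0%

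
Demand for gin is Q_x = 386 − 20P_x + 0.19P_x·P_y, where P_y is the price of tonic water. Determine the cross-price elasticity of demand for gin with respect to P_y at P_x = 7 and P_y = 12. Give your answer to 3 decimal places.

At P_x = 7 and P_y = 12: Q_x = 261.96.
∂Q_x/∂P_y = 0.19P_x = 0.19(7) = 1.3300.
ε = (∂Q_x/∂P_y)(P_y/Q_x) = 1.3300 × (12/261.96) ≈ 0.061.
ε > 0: substitutes.

0.061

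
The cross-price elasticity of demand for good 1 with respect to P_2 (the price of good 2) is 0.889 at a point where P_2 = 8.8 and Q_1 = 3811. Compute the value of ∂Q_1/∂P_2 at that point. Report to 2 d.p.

ε = (∂Q_1/∂P_2)·(P_2/Q_1) ⇒ ∂Q_1/∂P_2 = ε·Q_1/P_2 = 0.889 × 3811/8.8 ≈ 385.00.

385.00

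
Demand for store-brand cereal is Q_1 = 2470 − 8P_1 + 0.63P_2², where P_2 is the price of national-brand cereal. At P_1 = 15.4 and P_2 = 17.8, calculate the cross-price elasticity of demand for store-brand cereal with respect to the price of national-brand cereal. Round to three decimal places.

At P_1 = 15.4 and P_2 = 17.8: Q_1 = 2546.409.
∂Q_1/∂P_2 = 1.26P_2 = 1.26(17.8) = 22.4280.
ε = (∂Q_1/∂P_2)(P_2/Q_1) = 22.4280 × (17.8/2546.409) ≈ 0.157.
ε > 0: substitutes.

0.157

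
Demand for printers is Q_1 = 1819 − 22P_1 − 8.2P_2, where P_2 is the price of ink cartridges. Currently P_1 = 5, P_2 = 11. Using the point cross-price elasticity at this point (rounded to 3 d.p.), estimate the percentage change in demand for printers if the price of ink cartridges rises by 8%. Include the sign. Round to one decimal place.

At P_1 = 5, P_2 = 11: Q_1 = 1618.8.
∂Q_1/∂P_2 = -8.2.
ε = (∂Q_1/∂P_2)(P_2/Q_1) = -8.2000 × 11/1618.8 ≈ -0.056.
%ΔQ_1 ≈ ε × %ΔP_2 = -0.056 × (8%) = -0.4%.

-0.4%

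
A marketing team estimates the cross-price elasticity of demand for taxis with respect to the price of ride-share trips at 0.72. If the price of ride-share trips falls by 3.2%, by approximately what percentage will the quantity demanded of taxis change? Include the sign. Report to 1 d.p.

%ΔQ ≈ ε × %ΔP of ride-share trips = 0.72 × (-3.2%) = -2.3%.

-2.3%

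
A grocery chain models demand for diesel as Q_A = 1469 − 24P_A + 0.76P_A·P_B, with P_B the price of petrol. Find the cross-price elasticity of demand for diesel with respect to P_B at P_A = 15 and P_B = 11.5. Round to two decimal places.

0.11

At P_A = 15 and P_B = 11.5: Q_A = 1240.1.
∂Q_A/∂P_B = 0.76P_A = 0.76(15) = 11.4000.
ε = (∂Q_A/∂P_B)(P_B/Q_A) = 11.4000 × (11.5/1240.1) ≈ 0.11.
ε > 0: substitutes.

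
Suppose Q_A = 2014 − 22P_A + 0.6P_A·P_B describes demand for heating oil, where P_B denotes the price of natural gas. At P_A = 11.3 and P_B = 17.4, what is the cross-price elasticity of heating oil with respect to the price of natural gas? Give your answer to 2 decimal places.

At P_A = 11.3 and P_B = 17.4: Q_A = 1883.372.
∂Q_A/∂P_B = 0.6P_A = 0.6(11.3) = 6.7800.
ε = (∂Q_A/∂P_B)(P_B/Q_A) = 6.7800 × (17.4/1883.372) ≈ 0.06.

0.06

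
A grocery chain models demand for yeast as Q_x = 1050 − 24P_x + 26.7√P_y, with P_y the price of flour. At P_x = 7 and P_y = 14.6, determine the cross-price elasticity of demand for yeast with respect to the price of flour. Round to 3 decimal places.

At P_x = 7 and P_y = 14.6: Q_x = 984.021.
∂Q_x/∂P_y = 26.7/(2√P_y) = 26.7/(2√14.6) = 3.4939.
ε = (∂Q_x/∂P_y)(P_y/Q_x) = 3.4939 × (14.6/984.021) ≈ 0.052.

0.052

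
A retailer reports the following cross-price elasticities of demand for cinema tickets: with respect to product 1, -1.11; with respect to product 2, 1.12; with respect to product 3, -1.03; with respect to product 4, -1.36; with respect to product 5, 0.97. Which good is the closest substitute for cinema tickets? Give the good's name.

Substitutes have ε > 0. Among the positive values, 1.12 (product 2) is largest.

product 2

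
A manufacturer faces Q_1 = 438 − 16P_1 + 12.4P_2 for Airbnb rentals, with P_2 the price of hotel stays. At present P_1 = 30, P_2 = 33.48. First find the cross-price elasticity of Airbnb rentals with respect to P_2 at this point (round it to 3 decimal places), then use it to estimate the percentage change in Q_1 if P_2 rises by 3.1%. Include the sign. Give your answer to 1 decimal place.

3.5%

At P_1 = 30, P_2 = 33.48: Q_1 = 373.152.
∂Q_1/∂P_2 = 12.4.
ε = (∂Q_1/∂P_2)(P_2/Q_1) = 12.4000 × 33.48/373.152 ≈ 1.113.
%ΔQ_1 ≈ ε × %ΔP_2 = 1.113 × (3.1%) = 3.5%.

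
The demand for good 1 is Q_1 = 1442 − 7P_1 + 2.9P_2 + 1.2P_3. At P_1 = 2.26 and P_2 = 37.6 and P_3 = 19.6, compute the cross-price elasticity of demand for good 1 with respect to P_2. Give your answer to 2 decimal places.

At P_1 = 2.26 and P_2 = 37.6 and P_3 = 19.6: Q_1 = 1558.74.
∂Q_1/∂P_2 = 2.9.
ε = (∂Q_1/∂P_2)(P_2/Q_1) = 2.9 × (37.6/1558.74) ≈ 0.07.
Since ε > 0, good 1 and good 2 are substitutes.

0.07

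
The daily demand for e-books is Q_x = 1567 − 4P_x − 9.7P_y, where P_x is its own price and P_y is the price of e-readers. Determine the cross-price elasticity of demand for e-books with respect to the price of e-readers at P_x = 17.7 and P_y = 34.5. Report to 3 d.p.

At P_x = 17.7 and P_y = 34.5: Q_x = 1161.55.
∂Q_x/∂P_y = -9.7.
ε = (∂Q_x/∂P_y)(P_y/Q_x) = -9.7 × (34.5/1161.55) ≈ -0.288.
Since ε < 0, e-books and e-readers are complements.

-0.288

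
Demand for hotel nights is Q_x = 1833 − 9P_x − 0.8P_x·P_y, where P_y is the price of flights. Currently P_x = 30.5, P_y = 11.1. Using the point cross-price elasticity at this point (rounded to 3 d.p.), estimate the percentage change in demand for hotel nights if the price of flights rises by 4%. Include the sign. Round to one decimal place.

-0.8%

At P_x = 30.5, P_y = 11.1: Q_x = 1287.66.
∂Q_x/∂P_y = -0.8P_x = -24.4000.
ε = (∂Q_x/∂P_y)(P_y/Q_x) = -24.4000 × 11.1/1287.66 ≈ -0.210.
%ΔQ_x ≈ ε × %ΔP_y = -0.210 × (4%) = -0.8%.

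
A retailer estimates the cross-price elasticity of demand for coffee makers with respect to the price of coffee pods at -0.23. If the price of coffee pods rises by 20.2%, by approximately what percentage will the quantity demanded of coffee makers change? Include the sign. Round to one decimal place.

%ΔQ ≈ ε × %ΔP of coffee pods = -0.23 × (20.2%) = -4.6%.

-4.6%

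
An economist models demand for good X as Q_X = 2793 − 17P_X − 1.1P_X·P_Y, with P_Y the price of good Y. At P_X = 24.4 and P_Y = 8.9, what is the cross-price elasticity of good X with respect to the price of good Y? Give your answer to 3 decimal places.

-0.112

At P_X = 24.4 and P_Y = 8.9: Q_X = 2139.324.
∂Q_X/∂P_Y = -1.1P_X = -1.1(24.4) = -26.8400.
ε = (∂Q_X/∂P_Y)(P_Y/Q_X) = -26.8400 × (8.9/2139.324) ≈ -0.112.
ε < 0: complements.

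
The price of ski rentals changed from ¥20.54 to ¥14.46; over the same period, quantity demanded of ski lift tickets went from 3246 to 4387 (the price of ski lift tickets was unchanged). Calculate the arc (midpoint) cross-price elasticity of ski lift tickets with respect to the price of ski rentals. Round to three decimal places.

ΔQ_A = 4387 − 3246 = 1141; ΔP_B = 14.46 − 20.54 = -6.08.
Midpoints: Q̄_A = 3816.5, P̄_B = 17.50.
ε = (ΔQ_A/Q̄_A)/(ΔP_B/P̄_B) = (1141/3816.5)/(-6.08/17.50) ≈ -0.861.

-0.861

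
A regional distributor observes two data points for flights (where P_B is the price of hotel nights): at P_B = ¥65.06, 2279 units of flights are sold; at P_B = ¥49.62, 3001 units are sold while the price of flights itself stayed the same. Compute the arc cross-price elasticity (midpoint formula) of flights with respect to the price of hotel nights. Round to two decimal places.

-1.02

ΔQ_A = 3001 − 2279 = 722; ΔP_B = 49.62 − 65.06 = -15.44.
Midpoints: Q̄_A = 2640.0, P̄_B = 57.34.
ε = (ΔQ_A/Q̄_A)/(ΔP_B/P̄_B) = (722/2640.0)/(-15.44/57.34) ≈ -1.02.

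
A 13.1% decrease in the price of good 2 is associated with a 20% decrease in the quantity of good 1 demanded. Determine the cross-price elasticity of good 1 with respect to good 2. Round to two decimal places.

1.53

ε = (%ΔQ of good 1) / (%ΔP of good 2) = (-20%) / (-13.1%) ≈ 1.53.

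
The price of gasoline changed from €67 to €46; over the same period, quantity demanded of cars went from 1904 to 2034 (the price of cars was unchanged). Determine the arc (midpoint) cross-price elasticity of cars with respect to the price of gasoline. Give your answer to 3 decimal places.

-0.178

ΔQ_A = 2034 − 1904 = 130; ΔP_B = 46 − 67 = -21.
Midpoints: Q̄_A = 1969.0, P̄_B = 56.50.
ε = (ΔQ_A/Q̄_A)/(ΔP_B/P̄_B) = (130/1969.0)/(-21/56.50) ≈ -0.178.
ε < 0: cars and gasoline are complements.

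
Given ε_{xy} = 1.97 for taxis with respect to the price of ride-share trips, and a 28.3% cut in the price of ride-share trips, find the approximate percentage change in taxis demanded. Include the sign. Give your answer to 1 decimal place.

-55.8%

%ΔQ ≈ ε × %ΔP of ride-share trips = 1.97 × (-28.3%) = -55.8%.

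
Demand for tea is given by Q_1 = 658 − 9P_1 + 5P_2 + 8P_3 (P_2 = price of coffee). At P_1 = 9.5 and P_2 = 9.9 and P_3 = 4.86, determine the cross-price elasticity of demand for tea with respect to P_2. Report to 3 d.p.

0.075

At P_1 = 9.5 and P_2 = 9.9 and P_3 = 4.86: Q_1 = 660.88.
∂Q_1/∂P_2 = 5.
ε = (∂Q_1/∂P_2)(P_2/Q_1) = 5 × (9.9/660.88) ≈ 0.075.
Since ε > 0, tea and coffee are substitutes.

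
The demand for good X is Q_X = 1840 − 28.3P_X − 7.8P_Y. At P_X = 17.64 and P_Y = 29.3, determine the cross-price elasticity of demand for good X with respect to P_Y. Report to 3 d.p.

At P_X = 17.64 and P_Y = 29.3: Q_X = 1112.248.
∂Q_X/∂P_Y = -7.8.
ε = (∂Q_X/∂P_Y)(P_Y/Q_X) = -7.8 × (29.3/1112.248) ≈ -0.205.

-0.205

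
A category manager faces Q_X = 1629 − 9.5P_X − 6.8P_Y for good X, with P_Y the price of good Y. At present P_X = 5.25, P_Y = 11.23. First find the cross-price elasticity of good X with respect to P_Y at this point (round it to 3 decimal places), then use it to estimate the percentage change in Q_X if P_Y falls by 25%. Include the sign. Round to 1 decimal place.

1.3%

At P_X = 5.25, P_Y = 11.23: Q_X = 1502.761.
∂Q_X/∂P_Y = -6.8.
ε = (∂Q_X/∂P_Y)(P_Y/Q_X) = -6.8000 × 11.23/1502.761 ≈ -0.051.
%ΔQ_X ≈ ε × %ΔP_Y = -0.051 × (-25%) = 1.3%.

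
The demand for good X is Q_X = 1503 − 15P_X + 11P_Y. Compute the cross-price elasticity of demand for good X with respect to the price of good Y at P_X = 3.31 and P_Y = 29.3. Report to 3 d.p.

At P_X = 3.31 and P_Y = 29.3: Q_X = 1775.65.
∂Q_X/∂P_Y = 11.
ε = (∂Q_X/∂P_Y)(P_Y/Q_X) = 11 × (29.3/1775.65) ≈ 0.182.

0.182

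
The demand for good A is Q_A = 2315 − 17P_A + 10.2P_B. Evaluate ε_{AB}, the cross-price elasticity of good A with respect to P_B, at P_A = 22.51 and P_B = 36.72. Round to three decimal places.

0.162

At P_A = 22.51 and P_B = 36.72: Q_A = 2306.874.
∂Q_A/∂P_B = 10.2.
ε = (∂Q_A/∂P_B)(P_B/Q_A) = 10.2 × (36.72/2306.874) ≈ 0.162.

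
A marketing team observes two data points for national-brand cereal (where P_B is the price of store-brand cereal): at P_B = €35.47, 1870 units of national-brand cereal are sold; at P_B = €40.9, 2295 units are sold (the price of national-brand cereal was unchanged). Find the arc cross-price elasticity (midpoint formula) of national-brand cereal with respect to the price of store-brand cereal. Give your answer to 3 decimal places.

ΔQ_A = 2295 − 1870 = 425; ΔP_B = 40.9 − 35.47 = 5.43.
Midpoints: Q̄_A = 2082.5, P̄_B = 38.19.
ε = (ΔQ_A/Q̄_A)/(ΔP_B/P̄_B) = (425/2082.5)/(5.43/38.19) ≈ 1.435.
ε > 0: national-brand cereal and store-brand cereal are substitutes.

1.435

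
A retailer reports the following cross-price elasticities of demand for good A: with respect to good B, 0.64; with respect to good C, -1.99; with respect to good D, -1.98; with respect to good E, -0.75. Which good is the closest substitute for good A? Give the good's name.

Substitutes have ε > 0. Among the positive values, 0.64 (good B) is largest.

good B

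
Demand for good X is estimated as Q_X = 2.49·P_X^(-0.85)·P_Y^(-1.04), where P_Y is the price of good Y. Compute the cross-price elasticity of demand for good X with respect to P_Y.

-1.04

In a log-linear (constant-elasticity) demand function, the coefficient on the exponent of P_Y is the cross-price elasticity.
ε = -1.04. Negative, so good X and good Y are complements.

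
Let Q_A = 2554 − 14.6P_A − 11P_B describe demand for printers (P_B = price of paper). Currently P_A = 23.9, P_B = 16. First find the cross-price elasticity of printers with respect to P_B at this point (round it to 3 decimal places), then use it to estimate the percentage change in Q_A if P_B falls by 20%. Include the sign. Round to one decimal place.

1.7%

At P_A = 23.9, P_B = 16: Q_A = 2029.06.
∂Q_A/∂P_B = -11.
ε = (∂Q_A/∂P_B)(P_B/Q_A) = -11.0000 × 16/2029.06 ≈ -0.087.
%ΔQ_A ≈ ε × %ΔP_B = -0.087 × (-20%) = 1.7%.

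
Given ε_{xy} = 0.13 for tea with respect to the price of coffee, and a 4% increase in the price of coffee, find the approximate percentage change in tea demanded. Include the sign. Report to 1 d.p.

%ΔQ ≈ ε × %ΔP of coffee = 0.13 × (4%) = 0.5%.
Demand for tea rises by about 0.5%.

0.5%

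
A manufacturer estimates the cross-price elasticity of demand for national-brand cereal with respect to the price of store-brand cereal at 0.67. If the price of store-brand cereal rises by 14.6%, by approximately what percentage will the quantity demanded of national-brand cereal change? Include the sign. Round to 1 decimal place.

%ΔQ ≈ ε × %ΔP of store-brand cereal = 0.67 × (14.6%) = 9.8%.

9.8%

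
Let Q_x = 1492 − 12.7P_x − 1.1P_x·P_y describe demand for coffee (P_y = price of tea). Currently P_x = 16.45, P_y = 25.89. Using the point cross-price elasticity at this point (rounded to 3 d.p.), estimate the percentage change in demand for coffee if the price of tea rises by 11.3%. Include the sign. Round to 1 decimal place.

-6.5%

At P_x = 16.45, P_y = 25.89: Q_x = 814.605.
∂Q_x/∂P_y = -1.1P_x = -18.0950.
ε = (∂Q_x/∂P_y)(P_y/Q_x) = -18.0950 × 25.89/814.605 ≈ -0.575.
%ΔQ_x ≈ ε × %ΔP_y = -0.575 × (11.3%) = -6.5%.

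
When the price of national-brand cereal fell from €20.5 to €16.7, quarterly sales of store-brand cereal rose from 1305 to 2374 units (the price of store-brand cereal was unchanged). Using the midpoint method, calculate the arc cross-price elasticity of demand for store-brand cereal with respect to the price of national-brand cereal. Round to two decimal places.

ΔQ_A = 2374 − 1305 = 1069; ΔP_B = 16.7 − 20.5 = -3.8.
Midpoints: Q̄_A = 1839.5, P̄_B = 18.60.
ε = (ΔQ_A/Q̄_A)/(ΔP_B/P̄_B) = (1069/1839.5)/(-3.8/18.60) ≈ -2.84.
ε < 0: store-brand cereal and national-brand cereal are complements.

-2.84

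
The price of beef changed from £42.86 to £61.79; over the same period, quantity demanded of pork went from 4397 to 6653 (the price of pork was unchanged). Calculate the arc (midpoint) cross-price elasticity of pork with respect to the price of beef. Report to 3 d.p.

1.129

ΔQ_A = 6653 − 4397 = 2256; ΔP_B = 61.79 − 42.86 = 18.93.
Midpoints: Q̄_A = 5525.0, P̄_B = 52.33.
ε = (ΔQ_A/Q̄_A)/(ΔP_B/P̄_B) = (2256/5525.0)/(18.93/52.33) ≈ 1.129.
ε > 0: pork and beef are substitutes.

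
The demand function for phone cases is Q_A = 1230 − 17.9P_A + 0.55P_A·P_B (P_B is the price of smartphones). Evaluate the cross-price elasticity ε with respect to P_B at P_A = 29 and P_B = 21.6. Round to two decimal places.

0.33

At P_A = 29 and P_B = 21.6: Q_A = 1055.42.
∂Q_A/∂P_B = 0.55P_A = 0.55(29) = 15.9500.
ε = (∂Q_A/∂P_B)(P_B/Q_A) = 15.9500 × (21.6/1055.42) ≈ 0.33.
ε > 0: substitutes.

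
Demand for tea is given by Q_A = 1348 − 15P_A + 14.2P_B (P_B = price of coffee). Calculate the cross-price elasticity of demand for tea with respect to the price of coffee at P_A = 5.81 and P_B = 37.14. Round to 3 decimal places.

At P_A = 5.81 and P_B = 37.14: Q_A = 1788.238.
∂Q_A/∂P_B = 14.2.
ε = (∂Q_A/∂P_B)(P_B/Q_A) = 14.2 × (37.14/1788.238) ≈ 0.295.

0.295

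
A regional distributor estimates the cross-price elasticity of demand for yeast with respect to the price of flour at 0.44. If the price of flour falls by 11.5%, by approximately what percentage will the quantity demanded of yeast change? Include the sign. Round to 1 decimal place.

%ΔQ ≈ ε × %ΔP of flour = 0.44 × (-11.5%) = -5.1%.

-5.1%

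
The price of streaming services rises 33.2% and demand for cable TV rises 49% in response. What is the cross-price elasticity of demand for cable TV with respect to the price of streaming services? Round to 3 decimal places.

ε = (%ΔQ of cable TV) / (%ΔP of streaming services) = (49%) / (33.2%) ≈ 1.476.

1.476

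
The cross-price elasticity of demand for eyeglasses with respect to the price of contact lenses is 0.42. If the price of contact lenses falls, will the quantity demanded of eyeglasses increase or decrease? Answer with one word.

decrease

ε > 0 and the price of contact lenses falls, so the quantity of eyeglasses moves in the same direction: it decreases.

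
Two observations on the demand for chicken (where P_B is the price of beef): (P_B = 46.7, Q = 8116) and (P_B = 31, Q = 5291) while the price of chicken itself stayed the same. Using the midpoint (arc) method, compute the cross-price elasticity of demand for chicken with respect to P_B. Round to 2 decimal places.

ΔQ_A = 5291 − 8116 = -2825; ΔP_B = 31 − 46.7 = -15.7.
Midpoints: Q̄_A = 6703.5, P̄_B = 38.85.
ε = (ΔQ_A/Q̄_A)/(ΔP_B/P̄_B) = (-2825/6703.5)/(-15.7/38.85) ≈ 1.04.

1.04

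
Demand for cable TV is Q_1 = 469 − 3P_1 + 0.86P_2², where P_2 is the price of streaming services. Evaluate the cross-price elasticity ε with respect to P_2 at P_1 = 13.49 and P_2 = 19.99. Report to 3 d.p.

0.890

At P_1 = 13.49 and P_2 = 19.99: Q_1 = 772.186.
∂Q_1/∂P_2 = 1.72P_2 = 1.72(19.99) = 34.3828.
ε = (∂Q_1/∂P_2)(P_2/Q_1) = 34.3828 × (19.99/772.186) ≈ 0.890.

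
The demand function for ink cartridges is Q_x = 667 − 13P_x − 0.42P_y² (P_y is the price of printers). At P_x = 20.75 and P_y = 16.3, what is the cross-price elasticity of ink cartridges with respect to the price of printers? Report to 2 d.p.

-0.78

At P_x = 20.75 and P_y = 16.3: Q_x = 285.660.
∂Q_x/∂P_y = -0.84P_y = -0.84(16.3) = -13.6920.
ε = (∂Q_x/∂P_y)(P_y/Q_x) = -13.6920 × (16.3/285.660) ≈ -0.78.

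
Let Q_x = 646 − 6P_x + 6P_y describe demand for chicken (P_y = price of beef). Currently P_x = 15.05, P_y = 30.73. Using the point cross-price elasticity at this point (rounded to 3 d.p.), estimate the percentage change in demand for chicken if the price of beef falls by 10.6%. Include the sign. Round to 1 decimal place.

At P_x = 15.05, P_y = 30.73: Q_x = 740.08.
∂Q_x/∂P_y = 6.
ε = (∂Q_x/∂P_y)(P_y/Q_x) = 6.0000 × 30.73/740.08 ≈ 0.249.
%ΔQ_x ≈ ε × %ΔP_y = 0.249 × (-10.6%) = -2.6%.

-2.6%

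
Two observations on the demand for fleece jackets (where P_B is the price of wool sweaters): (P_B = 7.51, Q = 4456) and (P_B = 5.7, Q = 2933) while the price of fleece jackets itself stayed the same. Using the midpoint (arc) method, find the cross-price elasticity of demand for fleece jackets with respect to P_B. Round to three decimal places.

1.504

ΔQ_A = 2933 − 4456 = -1523; ΔP_B = 5.7 − 7.51 = -1.81.
Midpoints: Q̄_A = 3694.5, P̄_B = 6.61.
ε = (ΔQ_A/Q̄_A)/(ΔP_B/P̄_B) = (-1523/3694.5)/(-1.81/6.61) ≈ 1.504.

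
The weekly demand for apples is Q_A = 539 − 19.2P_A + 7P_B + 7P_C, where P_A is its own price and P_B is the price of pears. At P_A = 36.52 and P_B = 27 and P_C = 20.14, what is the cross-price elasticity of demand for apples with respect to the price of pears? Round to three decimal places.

1.126

At P_A = 36.52 and P_B = 27 and P_C = 20.14: Q_A = 167.796.
∂Q_A/∂P_B = 7.
ε = (∂Q_A/∂P_B)(P_B/Q_A) = 7 × (27/167.796) ≈ 1.126.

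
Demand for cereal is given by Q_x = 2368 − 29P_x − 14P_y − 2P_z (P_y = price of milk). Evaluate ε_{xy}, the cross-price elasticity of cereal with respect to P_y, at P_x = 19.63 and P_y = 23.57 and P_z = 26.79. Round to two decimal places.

-0.23

At P_x = 19.63 and P_y = 23.57 and P_z = 26.79: Q_x = 1415.17.
∂Q_x/∂P_y = -14.
ε = (∂Q_x/∂P_y)(P_y/Q_x) = -14 × (23.57/1415.17) ≈ -0.23.
Since ε < 0, cereal and milk are complements.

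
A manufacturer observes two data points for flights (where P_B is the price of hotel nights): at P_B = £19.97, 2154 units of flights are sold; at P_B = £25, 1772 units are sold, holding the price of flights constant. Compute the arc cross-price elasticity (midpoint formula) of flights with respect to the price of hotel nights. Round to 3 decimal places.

-0.870

ΔQ_A = 1772 − 2154 = -382; ΔP_B = 25 − 19.97 = 5.03.
Midpoints: Q̄_A = 1963.0, P̄_B = 22.48.
ε = (ΔQ_A/Q̄_A)/(ΔP_B/P̄_B) = (-382/1963.0)/(5.03/22.48) ≈ -0.870.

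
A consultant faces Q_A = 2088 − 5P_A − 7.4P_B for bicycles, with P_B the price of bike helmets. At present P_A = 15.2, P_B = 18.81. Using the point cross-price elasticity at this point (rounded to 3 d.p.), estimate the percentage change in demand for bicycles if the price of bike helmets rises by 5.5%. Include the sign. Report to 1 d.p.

At P_A = 15.2, P_B = 18.81: Q_A = 1872.806.
∂Q_A/∂P_B = -7.4.
ε = (∂Q_A/∂P_B)(P_B/Q_A) = -7.4000 × 18.81/1872.806 ≈ -0.074.
%ΔQ_A ≈ ε × %ΔP_B = -0.074 × (5.5%) = -0.4%.

-0.4%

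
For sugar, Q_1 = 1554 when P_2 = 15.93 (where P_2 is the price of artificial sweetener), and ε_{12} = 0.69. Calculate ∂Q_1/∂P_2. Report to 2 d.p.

67.31

ε = (∂Q_1/∂P_2)·(P_2/Q_1) ⇒ ∂Q_1/∂P_2 = ε·Q_1/P_2 = 0.69 × 1554/15.93 ≈ 67.31.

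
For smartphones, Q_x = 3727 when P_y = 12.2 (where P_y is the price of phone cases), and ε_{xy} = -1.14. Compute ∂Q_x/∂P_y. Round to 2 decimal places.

ε = (∂Q_x/∂P_y)·(P_y/Q_x) ⇒ ∂Q_x/∂P_y = ε·Q_x/P_y = -1.14 × 3727/12.2 ≈ -348.26.

-348.26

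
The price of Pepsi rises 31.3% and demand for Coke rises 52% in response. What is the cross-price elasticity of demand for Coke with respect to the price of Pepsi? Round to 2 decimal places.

1.66

ε = (%ΔQ of Coke) / (%ΔP of Pepsi) = (52%) / (31.3%) ≈ 1.66.
Positive cross-price elasticity: substitutes.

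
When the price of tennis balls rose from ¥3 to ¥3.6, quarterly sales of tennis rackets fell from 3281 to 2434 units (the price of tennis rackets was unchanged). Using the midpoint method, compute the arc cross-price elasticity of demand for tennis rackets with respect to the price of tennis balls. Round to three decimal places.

ΔQ_A = 2434 − 3281 = -847; ΔP_B = 3.6 − 3 = 0.6.
Midpoints: Q̄_A = 2857.5, P̄_B = 3.30.
ε = (ΔQ_A/Q̄_A)/(ΔP_B/P̄_B) = (-847/2857.5)/(0.6/3.30) ≈ -1.630.

-1.630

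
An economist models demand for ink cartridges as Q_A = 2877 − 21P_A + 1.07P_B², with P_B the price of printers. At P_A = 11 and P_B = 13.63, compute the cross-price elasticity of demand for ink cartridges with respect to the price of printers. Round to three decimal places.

0.140

At P_A = 11 and P_B = 13.63: Q_A = 2844.781.
∂Q_A/∂P_B = 2.14P_B = 2.14(13.63) = 29.1682.
ε = (∂Q_A/∂P_B)(P_B/Q_A) = 29.1682 × (13.63/2844.781) ≈ 0.140.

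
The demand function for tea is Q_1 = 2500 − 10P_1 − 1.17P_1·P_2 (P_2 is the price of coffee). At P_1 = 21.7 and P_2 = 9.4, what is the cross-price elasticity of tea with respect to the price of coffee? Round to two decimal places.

At P_1 = 21.7 and P_2 = 9.4: Q_1 = 2044.343.
∂Q_1/∂P_2 = -1.17P_1 = -1.17(21.7) = -25.3890.
ε = (∂Q_1/∂P_2)(P_2/Q_1) = -25.3890 × (9.4/2044.343) ≈ -0.12.
ε < 0: complements.

-0.12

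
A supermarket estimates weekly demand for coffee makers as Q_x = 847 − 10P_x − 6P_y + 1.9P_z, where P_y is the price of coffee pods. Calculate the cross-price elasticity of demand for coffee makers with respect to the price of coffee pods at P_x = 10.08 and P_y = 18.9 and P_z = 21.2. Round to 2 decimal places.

-0.17

At P_x = 10.08 and P_y = 18.9 and P_z = 21.2: Q_x = 673.08.
∂Q_x/∂P_y = -6.
ε = (∂Q_x/∂P_y)(P_y/Q_x) = -6 × (18.9/673.08) ≈ -0.17.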